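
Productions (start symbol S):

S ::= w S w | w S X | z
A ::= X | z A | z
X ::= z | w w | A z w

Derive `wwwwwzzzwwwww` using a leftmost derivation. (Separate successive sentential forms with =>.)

S => wSX   [S ::= w S X]
wSX => wwSXX   [S ::= w S X]
wwSXX => wwwSwXX   [S ::= w S w]
wwwSwXX => wwwwSXwXX   [S ::= w S X]
wwwwSXwXX => wwwwwSXXwXX   [S ::= w S X]
wwwwwSXXwXX => wwwwwzXXwXX   [S ::= z]
wwwwwzXXwXX => wwwwwzzXwXX   [X ::= z]
wwwwwzzXwXX => wwwwwzzzwXX   [X ::= z]
wwwwwzzzwXX => wwwwwzzzwwwX   [X ::= w w]
wwwwwzzzwwwX => wwwwwzzzwwwww   [X ::= w w]

S=>wSX=>wwSXX=>wwwSwXX=>wwwwSXwXX=>wwwwwSXXwXX=>wwwwwzXXwXX=>wwwwwzzXwXX=>wwwwwzzzwXX=>wwwwwzzzwwwX=>wwwwwzzzwwwww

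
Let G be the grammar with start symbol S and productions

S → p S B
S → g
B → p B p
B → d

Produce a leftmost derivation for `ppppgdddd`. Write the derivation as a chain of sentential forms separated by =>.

S=>pSB=>ppSBB=>pppSBBB=>ppppSBBBB=>ppppgBBBB=>ppppgdBBB=>ppppgddBB=>ppppgdddB=>ppppgdddd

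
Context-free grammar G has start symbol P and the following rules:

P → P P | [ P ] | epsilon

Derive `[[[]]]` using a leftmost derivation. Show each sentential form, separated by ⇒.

P⇒PP⇒[P]P⇒[[P]]P⇒[[PP]]P⇒[[PPP]]P⇒[[[P]PP]]P⇒[[[]PP]]P⇒[[[]P]]P⇒[[[]]]P⇒[[[]]]

P ⇒ PP   [P → P P]
PP ⇒ [P]P   [P → [ P ]]
[P]P ⇒ [[P]]P   [P → [ P ]]
[[P]]P ⇒ [[PP]]P   [P → P P]
[[PP]]P ⇒ [[PPP]]P   [P → P P]
[[PPP]]P ⇒ [[[P]PP]]P   [P → [ P ]]
[[[P]PP]]P ⇒ [[[]PP]]P   [P → epsilon]
[[[]PP]]P ⇒ [[[]P]]P   [P → epsilon]
[[[]P]]P ⇒ [[[]]]P   [P → epsilon]
[[[]]]P ⇒ [[[]]]   [P → epsilon]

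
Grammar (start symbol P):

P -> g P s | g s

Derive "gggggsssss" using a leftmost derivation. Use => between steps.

P => gPs => ggPss => gggPsss => ggggPssss => gggggsssss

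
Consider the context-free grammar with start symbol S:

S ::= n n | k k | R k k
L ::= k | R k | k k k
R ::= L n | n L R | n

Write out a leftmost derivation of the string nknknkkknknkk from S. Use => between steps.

S => Rkk   [S ::= R k k]
Rkk => nLRkk   [R ::= n L R]
nLRkk => nRkRkk   [L ::= R k]
nRkRkk => nLnkRkk   [R ::= L n]
nLnkRkk => nknkRkk   [L ::= k]
nknkRkk => nknkLnkk   [R ::= L n]
nknkLnkk => nknkRknkk   [L ::= R k]
nknkRknkk => nknknLRknkk   [R ::= n L R]
nknknLRknkk => nknknkkkRknkk   [L ::= k k k]
nknknkkkRknkk => nknknkkknknkk   [R ::= n]

S=>Rkk=>nLRkk=>nRkRkk=>nLnkRkk=>nknkRkk=>nknkLnkk=>nknkRknkk=>nknknLRknkk=>nknknkkkRknkk=>nknknkkknknkk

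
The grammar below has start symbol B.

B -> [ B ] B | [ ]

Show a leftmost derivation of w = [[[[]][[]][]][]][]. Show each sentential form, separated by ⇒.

B ⇒ [B]B   [B -> [ B ] B]
[B]B ⇒ [[B]B]B   [B -> [ B ] B]
[[B]B]B ⇒ [[[B]B]B]B   [B -> [ B ] B]
[[[B]B]B]B ⇒ [[[[]]B]B]B   [B -> [ ]]
[[[[]]B]B]B ⇒ [[[[]][B]B]B]B   [B -> [ B ] B]
[[[[]][B]B]B]B ⇒ [[[[]][[]]B]B]B   [B -> [ ]]
[[[[]][[]]B]B]B ⇒ [[[[]][[]][]]B]B   [B -> [ ]]
[[[[]][[]][]]B]B ⇒ [[[[]][[]][]][]]B   [B -> [ ]]
[[[[]][[]][]][]]B ⇒ [[[[]][[]][]][]][]   [B -> [ ]]

B ⇒ [B]B ⇒ [[B]B]B ⇒ [[[B]B]B]B ⇒ [[[[]]B]B]B ⇒ [[[[]][B]B]B]B ⇒ [[[[]][[]]B]B]B ⇒ [[[[]][[]][]]B]B ⇒ [[[[]][[]][]][]]B ⇒ [[[[]][[]][]][]][]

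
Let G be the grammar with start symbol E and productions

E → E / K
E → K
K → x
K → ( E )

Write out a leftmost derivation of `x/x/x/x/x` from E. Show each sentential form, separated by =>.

E => E/K => E/K/K => E/K/K/K => E/K/K/K/K => K/K/K/K/K => x/K/K/K/K => x/x/K/K/K => x/x/x/K/K => x/x/x/x/K => x/x/x/x/x

E => E/K   [E → E / K]
E/K => E/K/K   [E → E / K]
E/K/K => E/K/K/K   [E → E / K]
E/K/K/K => E/K/K/K/K   [E → E / K]
E/K/K/K/K => K/K/K/K/K   [E → K]
K/K/K/K/K => x/K/K/K/K   [K → x]
x/K/K/K/K => x/x/K/K/K   [K → x]
x/x/K/K/K => x/x/x/K/K   [K → x]
x/x/x/K/K => x/x/x/x/K   [K → x]
x/x/x/x/K => x/x/x/x/x   [K → x]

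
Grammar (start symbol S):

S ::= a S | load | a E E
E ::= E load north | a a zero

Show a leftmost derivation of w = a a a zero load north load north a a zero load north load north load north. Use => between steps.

S => a E E => a E load north E => a E load north load north E => a a a zero load north load north E => a a a zero load north load north E load north => a a a zero load north load north E load north load north => a a a zero load north load north E load north load north load north => a a a zero load north load north a a zero load north load north load north

S => a E E   [S ::= a E E]
a E E => a E load north E   [E ::= E load north]
a E load north E => a E load north load north E   [E ::= E load north]
a E load north load north E => a a a zero load north load north E   [E ::= a a zero]
a a a zero load north load north E => a a a zero load north load north E load north   [E ::= E load north]
a a a zero load north load north E load north => a a a zero load north load north E load north load north   [E ::= E load north]
a a a zero load north load north E load north load north => a a a zero load north load north E load north load north load north   [E ::= E load north]
a a a zero load north load north E load north load north load north => a a a zero load north load north a a zero load north load north load north   [E ::= a a zero]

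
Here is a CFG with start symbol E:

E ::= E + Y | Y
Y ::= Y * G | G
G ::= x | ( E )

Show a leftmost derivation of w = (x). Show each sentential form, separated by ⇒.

E⇒Y⇒G⇒(E)⇒(Y)⇒(G)⇒(x)

E ⇒ Y   [E ::= Y]
Y ⇒ G   [Y ::= G]
G ⇒ (E)   [G ::= ( E )]
(E) ⇒ (Y)   [E ::= Y]
(Y) ⇒ (G)   [Y ::= G]
(G) ⇒ (x)   [G ::= x]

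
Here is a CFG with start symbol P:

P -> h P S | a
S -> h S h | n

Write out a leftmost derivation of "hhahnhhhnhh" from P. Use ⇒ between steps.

P ⇒ hPS ⇒ hhPSS ⇒ hhaSS ⇒ hhahShS ⇒ hhahnhS ⇒ hhahnhhSh ⇒ hhahnhhhShh ⇒ hhahnhhhnhh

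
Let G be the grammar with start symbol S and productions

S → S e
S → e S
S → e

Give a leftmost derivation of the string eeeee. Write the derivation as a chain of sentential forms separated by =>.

S => Se   [S → S e]
Se => eSe   [S → e S]
eSe => eeSe   [S → e S]
eeSe => eeSee   [S → S e]
eeSee => eeeee   [S → e]

S => Se => eSe => eeSe => eeSee => eeeee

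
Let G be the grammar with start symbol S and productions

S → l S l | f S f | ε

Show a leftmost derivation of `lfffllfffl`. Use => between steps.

S => lSl => lfSfl => lffSffl => lfffSfffl => lffflSlfffl => lfffllfffl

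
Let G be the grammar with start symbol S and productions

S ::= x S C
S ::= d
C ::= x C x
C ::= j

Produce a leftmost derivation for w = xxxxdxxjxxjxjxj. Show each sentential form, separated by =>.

S=>xSC=>xxSCC=>xxxSCCC=>xxxxSCCCC=>xxxxdCCCC=>xxxxdxCxCCC=>xxxxdxxCxxCCC=>xxxxdxxjxxCCC=>xxxxdxxjxxjCC=>xxxxdxxjxxjxCxC=>xxxxdxxjxxjxjxC=>xxxxdxxjxxjxjxj

S => xSC   [S ::= x S C]
xSC => xxSCC   [S ::= x S C]
xxSCC => xxxSCCC   [S ::= x S C]
xxxSCCC => xxxxSCCCC   [S ::= x S C]
xxxxSCCCC => xxxxdCCCC   [S ::= d]
xxxxdCCCC => xxxxdxCxCCC   [C ::= x C x]
xxxxdxCxCCC => xxxxdxxCxxCCC   [C ::= x C x]
xxxxdxxCxxCCC => xxxxdxxjxxCCC   [C ::= j]
xxxxdxxjxxCCC => xxxxdxxjxxjCC   [C ::= j]
xxxxdxxjxxjCC => xxxxdxxjxxjxCxC   [C ::= x C x]
xxxxdxxjxxjxCxC => xxxxdxxjxxjxjxC   [C ::= j]
xxxxdxxjxxjxjxC => xxxxdxxjxxjxjxj   [C ::= j]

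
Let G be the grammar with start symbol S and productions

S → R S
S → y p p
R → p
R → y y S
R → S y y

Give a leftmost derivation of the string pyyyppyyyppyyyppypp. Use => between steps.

S => RS => pS => pRS => pyySS => pyyRSS => pyySyySS => pyyyppyySS => pyyyppyyRSS => pyyyppyySyySS => pyyyppyyyppyySS => pyyyppyyyppyyyppS => pyyyppyyyppyyyppypp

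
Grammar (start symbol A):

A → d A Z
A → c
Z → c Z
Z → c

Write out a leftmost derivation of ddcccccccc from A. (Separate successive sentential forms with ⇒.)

A⇒dAZ⇒ddAZZ⇒ddcZZ⇒ddccZZ⇒ddcccZZ⇒ddccccZ⇒ddcccccZ⇒ddccccccZ⇒ddcccccccZ⇒ddcccccccc

A ⇒ dAZ   [A → d A Z]
dAZ ⇒ ddAZZ   [A → d A Z]
ddAZZ ⇒ ddcZZ   [A → c]
ddcZZ ⇒ ddccZZ   [Z → c Z]
ddccZZ ⇒ ddcccZZ   [Z → c Z]
ddcccZZ ⇒ ddccccZ   [Z → c]
ddccccZ ⇒ ddcccccZ   [Z → c Z]
ddcccccZ ⇒ ddccccccZ   [Z → c Z]
ddccccccZ ⇒ ddcccccccZ   [Z → c Z]
ddcccccccZ ⇒ ddcccccccc   [Z → c]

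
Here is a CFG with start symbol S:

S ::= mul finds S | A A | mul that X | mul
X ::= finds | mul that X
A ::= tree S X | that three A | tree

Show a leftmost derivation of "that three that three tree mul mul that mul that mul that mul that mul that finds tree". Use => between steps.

S => A A => that three A A => that three that three A A => that three that three tree S X A => that three that three tree mul X A => that three that three tree mul mul that X A => that three that three tree mul mul that mul that X A => that three that three tree mul mul that mul that mul that X A => that three that three tree mul mul that mul that mul that mul that X A => that three that three tree mul mul that mul that mul that mul that mul that X A => that three that three tree mul mul that mul that mul that mul that mul that finds A => that three that three tree mul mul that mul that mul that mul that mul that finds tree

S => A A   [S ::= A A]
A A => that three A A   [A ::= that three A]
that three A A => that three that three A A   [A ::= that three A]
that three that three A A => that three that three tree S X A   [A ::= tree S X]
that three that three tree S X A => that three that three tree mul X A   [S ::= mul]
that three that three tree mul X A => that three that three tree mul mul that X A   [X ::= mul that X]
that three that three tree mul mul that X A => that three that three tree mul mul that mul that X A   [X ::= mul that X]
that three that three tree mul mul that mul that X A => that three that three tree mul mul that mul that mul that X A   [X ::= mul that X]
that three that three tree mul mul that mul that mul that X A => that three that three tree mul mul that mul that mul that mul that X A   [X ::= mul that X]
that three that three tree mul mul that mul that mul that mul that X A => that three that three tree mul mul that mul that mul that mul that mul that X A   [X ::= mul that X]
that three that three tree mul mul that mul that mul that mul that mul that X A => that three that three tree mul mul that mul that mul that mul that mul that finds A   [X ::= finds]
that three that three tree mul mul that mul that mul that mul that mul that finds A => that three that three tree mul mul that mul that mul that mul that mul that finds tree   [A ::= tree]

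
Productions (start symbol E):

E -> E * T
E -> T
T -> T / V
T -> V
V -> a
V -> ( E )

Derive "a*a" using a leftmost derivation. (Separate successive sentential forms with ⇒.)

E ⇒ E*T   [E -> E * T]
E*T ⇒ T*T   [E -> T]
T*T ⇒ V*T   [T -> V]
V*T ⇒ a*T   [V -> a]
a*T ⇒ a*V   [T -> V]
a*V ⇒ a*a   [V -> a]

E⇒E*T⇒T*T⇒V*T⇒a*T⇒a*V⇒a*a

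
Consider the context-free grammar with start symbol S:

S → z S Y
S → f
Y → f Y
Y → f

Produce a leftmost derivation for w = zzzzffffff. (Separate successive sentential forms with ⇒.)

S ⇒ zSY   [S → z S Y]
zSY ⇒ zzSYY   [S → z S Y]
zzSYY ⇒ zzzSYYY   [S → z S Y]
zzzSYYY ⇒ zzzzSYYYY   [S → z S Y]
zzzzSYYYY ⇒ zzzzfYYYY   [S → f]
zzzzfYYYY ⇒ zzzzffYYY   [Y → f]
zzzzffYYY ⇒ zzzzfffYY   [Y → f]
zzzzfffYY ⇒ zzzzffffY   [Y → f]
zzzzffffY ⇒ zzzzfffffY   [Y → f Y]
zzzzfffffY ⇒ zzzzffffff   [Y → f]

S ⇒ zSY ⇒ zzSYY ⇒ zzzSYYY ⇒ zzzzSYYYY ⇒ zzzzfYYYY ⇒ zzzzffYYY ⇒ zzzzfffYY ⇒ zzzzffffY ⇒ zzzzfffffY ⇒ zzzzffffff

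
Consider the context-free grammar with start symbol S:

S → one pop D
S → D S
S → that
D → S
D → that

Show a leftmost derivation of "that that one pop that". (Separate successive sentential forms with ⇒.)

S ⇒ D S ⇒ that S ⇒ that D S ⇒ that that S ⇒ that that one pop D ⇒ that that one pop that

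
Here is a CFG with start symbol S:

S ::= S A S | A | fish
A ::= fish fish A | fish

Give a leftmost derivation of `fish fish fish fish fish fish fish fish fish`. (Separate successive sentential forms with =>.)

S => S A S => A A S => fish fish A A S => fish fish fish fish A A S => fish fish fish fish fish fish A A S => fish fish fish fish fish fish fish A S => fish fish fish fish fish fish fish fish S => fish fish fish fish fish fish fish fish fish

S => S A S   [S ::= S A S]
S A S => A A S   [S ::= A]
A A S => fish fish A A S   [A ::= fish fish A]
fish fish A A S => fish fish fish fish A A S   [A ::= fish fish A]
fish fish fish fish A A S => fish fish fish fish fish fish A A S   [A ::= fish fish A]
fish fish fish fish fish fish A A S => fish fish fish fish fish fish fish A S   [A ::= fish]
fish fish fish fish fish fish fish A S => fish fish fish fish fish fish fish fish S   [A ::= fish]
fish fish fish fish fish fish fish fish S => fish fish fish fish fish fish fish fish fish   [S ::= fish]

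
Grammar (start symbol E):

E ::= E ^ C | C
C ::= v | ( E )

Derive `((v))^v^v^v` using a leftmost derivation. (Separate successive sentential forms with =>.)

E => E^C => E^C^C => E^C^C^C => C^C^C^C => (E)^C^C^C => (C)^C^C^C => ((E))^C^C^C => ((C))^C^C^C => ((v))^C^C^C => ((v))^v^C^C => ((v))^v^v^C => ((v))^v^v^v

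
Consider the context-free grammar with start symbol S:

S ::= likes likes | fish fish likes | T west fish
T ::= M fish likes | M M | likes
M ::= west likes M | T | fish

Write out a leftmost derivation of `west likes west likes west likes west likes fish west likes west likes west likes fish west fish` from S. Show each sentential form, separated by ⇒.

S ⇒ T west fish   [S ::= T west fish]
T west fish ⇒ M M west fish   [T ::= M M]
M M west fish ⇒ west likes M M west fish   [M ::= west likes M]
west likes M M west fish ⇒ west likes west likes M M west fish   [M ::= west likes M]
west likes west likes M M west fish ⇒ west likes west likes west likes M M west fish   [M ::= west likes M]
west likes west likes west likes M M west fish ⇒ west likes west likes west likes west likes M M west fish   [M ::= west likes M]
west likes west likes west likes west likes M M west fish ⇒ west likes west likes west likes west likes fish M west fish   [M ::= fish]
west likes west likes west likes west likes fish M west fish ⇒ west likes west likes west likes west likes fish west likes M west fish   [M ::= west likes M]
west likes west likes west likes west likes fish west likes M west fish ⇒ west likes west likes west likes west likes fish west likes west likes M west fish   [M ::= west likes M]
west likes west likes west likes west likes fish west likes west likes M west fish ⇒ west likes west likes west likes west likes fish west likes west likes west likes M west fish   [M ::= west likes M]
west likes west likes west likes west likes fish west likes west likes west likes M west fish ⇒ west likes west likes west likes west likes fish west likes west likes west likes fish west fish   [M ::= fish]

S ⇒ T west fish ⇒ M M west fish ⇒ west likes M M west fish ⇒ west likes west likes M M west fish ⇒ west likes west likes west likes M M west fish ⇒ west likes west likes west likes west likes M M west fish ⇒ west likes west likes west likes west likes fish M west fish ⇒ west likes west likes west likes west likes fish west likes M west fish ⇒ west likes west likes west likes west likes fish west likes west likes M west fish ⇒ west likes west likes west likes west likes fish west likes west likes west likes M west fish ⇒ west likes west likes west likes west likes fish west likes west likes west likes fish west fish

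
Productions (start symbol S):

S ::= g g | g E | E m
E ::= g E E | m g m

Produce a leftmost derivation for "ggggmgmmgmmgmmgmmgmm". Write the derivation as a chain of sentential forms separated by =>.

S => Em => gEEm => ggEEEm => gggEEEEm => ggggEEEEEm => ggggmgmEEEEm => ggggmgmmgmEEEm => ggggmgmmgmmgmEEm => ggggmgmmgmmgmmgmEm => ggggmgmmgmmgmmgmmgmm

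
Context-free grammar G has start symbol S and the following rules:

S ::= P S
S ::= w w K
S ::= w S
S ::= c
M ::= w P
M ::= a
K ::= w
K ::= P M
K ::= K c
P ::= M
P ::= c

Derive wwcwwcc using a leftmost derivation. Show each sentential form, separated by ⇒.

S ⇒ wS   [S ::= w S]
wS ⇒ wwS   [S ::= w S]
wwS ⇒ wwPS   [S ::= P S]
wwPS ⇒ wwcS   [P ::= c]
wwcS ⇒ wwcwS   [S ::= w S]
wwcwS ⇒ wwcwwS   [S ::= w S]
wwcwwS ⇒ wwcwwPS   [S ::= P S]
wwcwwPS ⇒ wwcwwcS   [P ::= c]
wwcwwcS ⇒ wwcwwcc   [S ::= c]

S ⇒ wS ⇒ wwS ⇒ wwPS ⇒ wwcS ⇒ wwcwS ⇒ wwcwwS ⇒ wwcwwPS ⇒ wwcwwcS ⇒ wwcwwcc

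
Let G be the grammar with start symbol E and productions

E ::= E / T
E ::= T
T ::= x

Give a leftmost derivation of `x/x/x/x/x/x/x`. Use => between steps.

E => E/T => E/T/T => E/T/T/T => E/T/T/T/T => E/T/T/T/T/T => E/T/T/T/T/T/T => T/T/T/T/T/T/T => x/T/T/T/T/T/T => x/x/T/T/T/T/T => x/x/x/T/T/T/T => x/x/x/x/T/T/T => x/x/x/x/x/T/T => x/x/x/x/x/x/T => x/x/x/x/x/x/x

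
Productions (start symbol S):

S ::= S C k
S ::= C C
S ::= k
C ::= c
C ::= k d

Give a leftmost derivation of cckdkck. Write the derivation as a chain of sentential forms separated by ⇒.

S ⇒ SCk ⇒ SCkCk ⇒ CCCkCk ⇒ cCCkCk ⇒ ccCkCk ⇒ cckdkCk ⇒ cckdkck

S ⇒ SCk   [S ::= S C k]
SCk ⇒ SCkCk   [S ::= S C k]
SCkCk ⇒ CCCkCk   [S ::= C C]
CCCkCk ⇒ cCCkCk   [C ::= c]
cCCkCk ⇒ ccCkCk   [C ::= c]
ccCkCk ⇒ cckdkCk   [C ::= k d]
cckdkCk ⇒ cckdkck   [C ::= c]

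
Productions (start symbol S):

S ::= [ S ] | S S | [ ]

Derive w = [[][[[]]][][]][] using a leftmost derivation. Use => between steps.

S => SS => [S]S => [SS]S => [SSS]S => [SSSS]S => [[]SSS]S => [[][S]SS]S => [[][[S]]SS]S => [[][[[]]]SS]S => [[][[[]]][]S]S => [[][[[]]][][]]S => [[][[[]]][][]][]

S => SS   [S ::= S S]
SS => [S]S   [S ::= [ S ]]
[S]S => [SS]S   [S ::= S S]
[SS]S => [SSS]S   [S ::= S S]
[SSS]S => [SSSS]S   [S ::= S S]
[SSSS]S => [[]SSS]S   [S ::= [ ]]
[[]SSS]S => [[][S]SS]S   [S ::= [ S ]]
[[][S]SS]S => [[][[S]]SS]S   [S ::= [ S ]]
[[][[S]]SS]S => [[][[[]]]SS]S   [S ::= [ ]]
[[][[[]]]SS]S => [[][[[]]][]S]S   [S ::= [ ]]
[[][[[]]][]S]S => [[][[[]]][][]]S   [S ::= [ ]]
[[][[[]]][][]]S => [[][[[]]][][]][]   [S ::= [ ]]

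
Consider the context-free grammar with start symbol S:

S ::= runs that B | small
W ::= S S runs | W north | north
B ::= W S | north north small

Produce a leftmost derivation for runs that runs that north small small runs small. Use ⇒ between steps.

S ⇒ runs that B ⇒ runs that W S ⇒ runs that S S runs S ⇒ runs that runs that B S runs S ⇒ runs that runs that W S S runs S ⇒ runs that runs that north S S runs S ⇒ runs that runs that north small S runs S ⇒ runs that runs that north small small runs S ⇒ runs that runs that north small small runs small

S ⇒ runs that B   [S ::= runs that B]
runs that B ⇒ runs that W S   [B ::= W S]
runs that W S ⇒ runs that S S runs S   [W ::= S S runs]
runs that S S runs S ⇒ runs that runs that B S runs S   [S ::= runs that B]
runs that runs that B S runs S ⇒ runs that runs that W S S runs S   [B ::= W S]
runs that runs that W S S runs S ⇒ runs that runs that north S S runs S   [W ::= north]
runs that runs that north S S runs S ⇒ runs that runs that north small S runs S   [S ::= small]
runs that runs that north small S runs S ⇒ runs that runs that north small small runs S   [S ::= small]
runs that runs that north small small runs S ⇒ runs that runs that north small small runs small   [S ::= small]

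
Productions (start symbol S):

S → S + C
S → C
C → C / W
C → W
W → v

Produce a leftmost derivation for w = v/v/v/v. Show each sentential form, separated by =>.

S => C => C/W => C/W/W => C/W/W/W => W/W/W/W => v/W/W/W => v/v/W/W => v/v/v/W => v/v/v/v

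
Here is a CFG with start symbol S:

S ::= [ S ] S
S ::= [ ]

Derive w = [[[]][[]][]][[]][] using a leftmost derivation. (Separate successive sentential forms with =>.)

S => [S]S => [[S]S]S => [[[]]S]S => [[[]][S]S]S => [[[]][[]]S]S => [[[]][[]][]]S => [[[]][[]][]][S]S => [[[]][[]][]][[]]S => [[[]][[]][]][[]][]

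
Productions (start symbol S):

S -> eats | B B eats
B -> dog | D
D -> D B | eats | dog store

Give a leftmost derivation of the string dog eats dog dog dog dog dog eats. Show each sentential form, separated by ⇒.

S ⇒ B B eats ⇒ dog B eats ⇒ dog D eats ⇒ dog D B eats ⇒ dog D B B eats ⇒ dog D B B B eats ⇒ dog D B B B B eats ⇒ dog D B B B B B eats ⇒ dog eats B B B B B eats ⇒ dog eats dog B B B B eats ⇒ dog eats dog dog B B B eats ⇒ dog eats dog dog dog B B eats ⇒ dog eats dog dog dog dog B eats ⇒ dog eats dog dog dog dog dog eats

S ⇒ B B eats   [S -> B B eats]
B B eats ⇒ dog B eats   [B -> dog]
dog B eats ⇒ dog D eats   [B -> D]
dog D eats ⇒ dog D B eats   [D -> D B]
dog D B eats ⇒ dog D B B eats   [D -> D B]
dog D B B eats ⇒ dog D B B B eats   [D -> D B]
dog D B B B eats ⇒ dog D B B B B eats   [D -> D B]
dog D B B B B eats ⇒ dog D B B B B B eats   [D -> D B]
dog D B B B B B eats ⇒ dog eats B B B B B eats   [D -> eats]
dog eats B B B B B eats ⇒ dog eats dog B B B B eats   [B -> dog]
dog eats dog B B B B eats ⇒ dog eats dog dog B B B eats   [B -> dog]
dog eats dog dog B B B eats ⇒ dog eats dog dog dog B B eats   [B -> dog]
dog eats dog dog dog B B eats ⇒ dog eats dog dog dog dog B eats   [B -> dog]
dog eats dog dog dog dog B eats ⇒ dog eats dog dog dog dog dog eats   [B -> dog]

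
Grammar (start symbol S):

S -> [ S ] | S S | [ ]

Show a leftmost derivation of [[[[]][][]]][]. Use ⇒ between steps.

S ⇒ SS ⇒ [S]S ⇒ [[S]]S ⇒ [[SS]]S ⇒ [[SSS]]S ⇒ [[[S]SS]]S ⇒ [[[[]]SS]]S ⇒ [[[[]][]S]]S ⇒ [[[[]][][]]]S ⇒ [[[[]][][]]][]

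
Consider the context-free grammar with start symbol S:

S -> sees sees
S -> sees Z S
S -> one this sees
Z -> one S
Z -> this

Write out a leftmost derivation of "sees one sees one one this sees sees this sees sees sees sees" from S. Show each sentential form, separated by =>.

S => sees Z S => sees one S S => sees one sees Z S S => sees one sees one S S S => sees one sees one one this sees S S => sees one sees one one this sees sees Z S S => sees one sees one one this sees sees this S S => sees one sees one one this sees sees this sees sees S => sees one sees one one this sees sees this sees sees sees sees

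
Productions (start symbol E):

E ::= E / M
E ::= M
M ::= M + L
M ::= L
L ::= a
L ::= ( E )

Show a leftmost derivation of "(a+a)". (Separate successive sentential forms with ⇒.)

E ⇒ M ⇒ L ⇒ (E) ⇒ (M) ⇒ (M+L) ⇒ (L+L) ⇒ (a+L) ⇒ (a+a)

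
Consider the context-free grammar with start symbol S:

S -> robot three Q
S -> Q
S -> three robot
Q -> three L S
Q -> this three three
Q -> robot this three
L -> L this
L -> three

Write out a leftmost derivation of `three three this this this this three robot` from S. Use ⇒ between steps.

S ⇒ Q   [S -> Q]
Q ⇒ three L S   [Q -> three L S]
three L S ⇒ three L this S   [L -> L this]
three L this S ⇒ three L this this S   [L -> L this]
three L this this S ⇒ three L this this this S   [L -> L this]
three L this this this S ⇒ three L this this this this S   [L -> L this]
three L this this this this S ⇒ three three this this this this S   [L -> three]
three three this this this this S ⇒ three three this this this this three robot   [S -> three robot]

S ⇒ Q ⇒ three L S ⇒ three L this S ⇒ three L this this S ⇒ three L this this this S ⇒ three L this this this this S ⇒ three three this this this this S ⇒ three three this this this this three robot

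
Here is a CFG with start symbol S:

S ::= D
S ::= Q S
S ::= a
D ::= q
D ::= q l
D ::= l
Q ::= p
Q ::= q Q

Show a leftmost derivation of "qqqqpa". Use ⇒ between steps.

S ⇒ QS   [S ::= Q S]
QS ⇒ qQS   [Q ::= q Q]
qQS ⇒ qqQS   [Q ::= q Q]
qqQS ⇒ qqqQS   [Q ::= q Q]
qqqQS ⇒ qqqqQS   [Q ::= q Q]
qqqqQS ⇒ qqqqpS   [Q ::= p]
qqqqpS ⇒ qqqqpa   [S ::= a]

S⇒QS⇒qQS⇒qqQS⇒qqqQS⇒qqqqQS⇒qqqqpS⇒qqqqpa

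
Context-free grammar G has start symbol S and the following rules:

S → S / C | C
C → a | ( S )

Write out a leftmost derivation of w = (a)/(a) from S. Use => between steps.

S=>S/C=>C/C=>(S)/C=>(C)/C=>(a)/C=>(a)/(S)=>(a)/(C)=>(a)/(a)

S => S/C   [S → S / C]
S/C => C/C   [S → C]
C/C => (S)/C   [C → ( S )]
(S)/C => (C)/C   [S → C]
(C)/C => (a)/C   [C → a]
(a)/C => (a)/(S)   [C → ( S )]
(a)/(S) => (a)/(C)   [S → C]
(a)/(C) => (a)/(a)   [C → a]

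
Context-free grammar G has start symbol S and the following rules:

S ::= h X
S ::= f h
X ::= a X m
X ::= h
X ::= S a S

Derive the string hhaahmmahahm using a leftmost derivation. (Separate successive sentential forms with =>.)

S => hX => hSaS => hhXaS => hhaXmaS => hhaaXmmaS => hhaahmmaS => hhaahmmahX => hhaahmmahaXm => hhaahmmahahm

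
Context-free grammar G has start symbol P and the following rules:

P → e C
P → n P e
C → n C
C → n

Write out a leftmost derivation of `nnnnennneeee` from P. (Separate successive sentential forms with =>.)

P => nPe   [P → n P e]
nPe => nnPee   [P → n P e]
nnPee => nnnPeee   [P → n P e]
nnnPeee => nnnnPeeee   [P → n P e]
nnnnPeeee => nnnneCeeee   [P → e C]
nnnneCeeee => nnnnenCeeee   [C → n C]
nnnnenCeeee => nnnnennCeeee   [C → n C]
nnnnennCeeee => nnnnennneeee   [C → n]

P => nPe => nnPee => nnnPeee => nnnnPeeee => nnnneCeeee => nnnnenCeeee => nnnnennCeeee => nnnnennneeee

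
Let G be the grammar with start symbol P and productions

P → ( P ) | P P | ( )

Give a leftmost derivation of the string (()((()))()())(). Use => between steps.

P => PP   [P → P P]
PP => (P)P   [P → ( P )]
(P)P => (PP)P   [P → P P]
(PP)P => (PPP)P   [P → P P]
(PPP)P => (()PP)P   [P → ( )]
(()PP)P => (()PPP)P   [P → P P]
(()PPP)P => (()(P)PP)P   [P → ( P )]
(()(P)PP)P => (()((P))PP)P   [P → ( P )]
(()((P))PP)P => (()((()))PP)P   [P → ( )]
(()((()))PP)P => (()((()))()P)P   [P → ( )]
(()((()))()P)P => (()((()))()())P   [P → ( )]
(()((()))()())P => (()((()))()())()   [P → ( )]

P => PP => (P)P => (PP)P => (PPP)P => (()PP)P => (()PPP)P => (()(P)PP)P => (()((P))PP)P => (()((()))PP)P => (()((()))()P)P => (()((()))()())P => (()((()))()())()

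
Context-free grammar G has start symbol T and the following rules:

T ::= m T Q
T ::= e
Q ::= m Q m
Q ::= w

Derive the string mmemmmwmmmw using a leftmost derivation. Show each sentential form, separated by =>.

T => mTQ   [T ::= m T Q]
mTQ => mmTQQ   [T ::= m T Q]
mmTQQ => mmeQQ   [T ::= e]
mmeQQ => mmemQmQ   [Q ::= m Q m]
mmemQmQ => mmemmQmmQ   [Q ::= m Q m]
mmemmQmmQ => mmemmmQmmmQ   [Q ::= m Q m]
mmemmmQmmmQ => mmemmmwmmmQ   [Q ::= w]
mmemmmwmmmQ => mmemmmwmmmw   [Q ::= w]

T => mTQ => mmTQQ => mmeQQ => mmemQmQ => mmemmQmmQ => mmemmmQmmmQ => mmemmmwmmmQ => mmemmmwmmmw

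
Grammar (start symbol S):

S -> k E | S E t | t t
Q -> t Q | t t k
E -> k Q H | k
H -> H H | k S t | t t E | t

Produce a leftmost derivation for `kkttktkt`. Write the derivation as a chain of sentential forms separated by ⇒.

S ⇒ SEt   [S -> S E t]
SEt ⇒ kEEt   [S -> k E]
kEEt ⇒ kkQHEt   [E -> k Q H]
kkQHEt ⇒ kkttkHEt   [Q -> t t k]
kkttkHEt ⇒ kkttktEt   [H -> t]
kkttktEt ⇒ kkttktkt   [E -> k]

S ⇒ SEt ⇒ kEEt ⇒ kkQHEt ⇒ kkttkHEt ⇒ kkttktEt ⇒ kkttktkt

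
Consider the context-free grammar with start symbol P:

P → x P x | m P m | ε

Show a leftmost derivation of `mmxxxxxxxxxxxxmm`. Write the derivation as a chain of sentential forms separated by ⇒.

P ⇒ mPm   [P → m P m]
mPm ⇒ mmPmm   [P → m P m]
mmPmm ⇒ mmxPxmm   [P → x P x]
mmxPxmm ⇒ mmxxPxxmm   [P → x P x]
mmxxPxxmm ⇒ mmxxxPxxxmm   [P → x P x]
mmxxxPxxxmm ⇒ mmxxxxPxxxxmm   [P → x P x]
mmxxxxPxxxxmm ⇒ mmxxxxxPxxxxxmm   [P → x P x]
mmxxxxxPxxxxxmm ⇒ mmxxxxxxPxxxxxxmm   [P → x P x]
mmxxxxxxPxxxxxxmm ⇒ mmxxxxxxxxxxxxmm   [P → ε]

P ⇒ mPm ⇒ mmPmm ⇒ mmxPxmm ⇒ mmxxPxxmm ⇒ mmxxxPxxxmm ⇒ mmxxxxPxxxxmm ⇒ mmxxxxxPxxxxxmm ⇒ mmxxxxxxPxxxxxxmm ⇒ mmxxxxxxxxxxxxmm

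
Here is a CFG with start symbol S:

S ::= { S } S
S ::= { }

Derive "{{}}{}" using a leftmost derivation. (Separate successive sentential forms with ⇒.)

S ⇒ {S}S ⇒ {{}}S ⇒ {{}}{}

S ⇒ {S}S   [S ::= { S } S]
{S}S ⇒ {{}}S   [S ::= { }]
{{}}S ⇒ {{}}{}   [S ::= { }]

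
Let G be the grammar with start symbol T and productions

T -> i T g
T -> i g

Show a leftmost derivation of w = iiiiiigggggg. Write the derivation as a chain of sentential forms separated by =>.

T=>iTg=>iiTgg=>iiiTggg=>iiiiTgggg=>iiiiiTggggg=>iiiiiigggggg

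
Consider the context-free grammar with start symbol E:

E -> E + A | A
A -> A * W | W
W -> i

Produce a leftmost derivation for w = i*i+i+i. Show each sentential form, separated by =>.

E => E+A => E+A+A => A+A+A => A*W+A+A => W*W+A+A => i*W+A+A => i*i+A+A => i*i+W+A => i*i+i+A => i*i+i+W => i*i+i+i

E => E+A   [E -> E + A]
E+A => E+A+A   [E -> E + A]
E+A+A => A+A+A   [E -> A]
A+A+A => A*W+A+A   [A -> A * W]
A*W+A+A => W*W+A+A   [A -> W]
W*W+A+A => i*W+A+A   [W -> i]
i*W+A+A => i*i+A+A   [W -> i]
i*i+A+A => i*i+W+A   [A -> W]
i*i+W+A => i*i+i+A   [W -> i]
i*i+i+A => i*i+i+W   [A -> W]
i*i+i+W => i*i+i+i   [W -> i]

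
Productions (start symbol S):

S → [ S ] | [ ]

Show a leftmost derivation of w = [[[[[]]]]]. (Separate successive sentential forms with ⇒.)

S ⇒ [S] ⇒ [[S]] ⇒ [[[S]]] ⇒ [[[[S]]]] ⇒ [[[[[]]]]]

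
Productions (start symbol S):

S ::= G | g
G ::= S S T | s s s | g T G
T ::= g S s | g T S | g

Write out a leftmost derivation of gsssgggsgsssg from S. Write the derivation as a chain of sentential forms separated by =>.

S => G => SST => GST => SSTST => gSTST => gGTST => gsssTST => gsssgTSST => gsssggSsSST => gsssgggsSST => gsssgggsgST => gsssgggsgGT => gsssgggsgsssT => gsssgggsgsssg

S => G   [S ::= G]
G => SST   [G ::= S S T]
SST => GST   [S ::= G]
GST => SSTST   [G ::= S S T]
SSTST => gSTST   [S ::= g]
gSTST => gGTST   [S ::= G]
gGTST => gsssTST   [G ::= s s s]
gsssTST => gsssgTSST   [T ::= g T S]
gsssgTSST => gsssggSsSST   [T ::= g S s]
gsssggSsSST => gsssgggsSST   [S ::= g]
gsssgggsSST => gsssgggsgST   [S ::= g]
gsssgggsgST => gsssgggsgGT   [S ::= G]
gsssgggsgGT => gsssgggsgsssT   [G ::= s s s]
gsssgggsgsssT => gsssgggsgsssg   [T ::= g]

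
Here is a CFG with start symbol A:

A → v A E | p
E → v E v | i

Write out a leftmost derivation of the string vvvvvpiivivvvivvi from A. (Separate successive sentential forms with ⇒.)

A ⇒ vAE ⇒ vvAEE ⇒ vvvAEEE ⇒ vvvvAEEEE ⇒ vvvvvAEEEEE ⇒ vvvvvpEEEEE ⇒ vvvvvpiEEEE ⇒ vvvvvpiiEEE ⇒ vvvvvpiivEvEE ⇒ vvvvvpiivivEE ⇒ vvvvvpiivivvEvE ⇒ vvvvvpiivivvvEvvE ⇒ vvvvvpiivivvvivvE ⇒ vvvvvpiivivvvivvi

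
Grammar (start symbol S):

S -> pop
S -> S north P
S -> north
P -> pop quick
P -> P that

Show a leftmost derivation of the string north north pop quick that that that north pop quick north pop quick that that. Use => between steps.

S => S north P => S north P north P => S north P north P north P => north north P north P north P => north north P that north P north P => north north P that that north P north P => north north P that that that north P north P => north north pop quick that that that north P north P => north north pop quick that that that north pop quick north P => north north pop quick that that that north pop quick north P that => north north pop quick that that that north pop quick north P that that => north north pop quick that that that north pop quick north pop quick that that

S => S north P   [S -> S north P]
S north P => S north P north P   [S -> S north P]
S north P north P => S north P north P north P   [S -> S north P]
S north P north P north P => north north P north P north P   [S -> north]
north north P north P north P => north north P that north P north P   [P -> P that]
north north P that north P north P => north north P that that north P north P   [P -> P that]
north north P that that north P north P => north north P that that that north P north P   [P -> P that]
north north P that that that north P north P => north north pop quick that that that north P north P   [P -> pop quick]
north north pop quick that that that north P north P => north north pop quick that that that north pop quick north P   [P -> pop quick]
north north pop quick that that that north pop quick north P => north north pop quick that that that north pop quick north P that   [P -> P that]
north north pop quick that that that north pop quick north P that => north north pop quick that that that north pop quick north P that that   [P -> P that]
north north pop quick that that that north pop quick north P that that => north north pop quick that that that north pop quick north pop quick that that   [P -> pop quick]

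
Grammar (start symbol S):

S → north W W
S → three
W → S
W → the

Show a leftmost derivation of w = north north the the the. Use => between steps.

S => north W W => north S W => north north W W W => north north the W W => north north the the W => north north the the the

S => north W W   [S → north W W]
north W W => north S W   [W → S]
north S W => north north W W W   [S → north W W]
north north W W W => north north the W W   [W → the]
north north the W W => north north the the W   [W → the]
north north the the W => north north the the the   [W → the]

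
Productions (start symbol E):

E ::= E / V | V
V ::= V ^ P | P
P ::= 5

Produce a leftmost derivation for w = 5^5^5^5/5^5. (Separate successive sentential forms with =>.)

E => E/V => V/V => V^P/V => V^P^P/V => V^P^P^P/V => P^P^P^P/V => 5^P^P^P/V => 5^5^P^P/V => 5^5^5^P/V => 5^5^5^5/V => 5^5^5^5/V^P => 5^5^5^5/P^P => 5^5^5^5/5^P => 5^5^5^5/5^5

E => E/V   [E ::= E / V]
E/V => V/V   [E ::= V]
V/V => V^P/V   [V ::= V ^ P]
V^P/V => V^P^P/V   [V ::= V ^ P]
V^P^P/V => V^P^P^P/V   [V ::= V ^ P]
V^P^P^P/V => P^P^P^P/V   [V ::= P]
P^P^P^P/V => 5^P^P^P/V   [P ::= 5]
5^P^P^P/V => 5^5^P^P/V   [P ::= 5]
5^5^P^P/V => 5^5^5^P/V   [P ::= 5]
5^5^5^P/V => 5^5^5^5/V   [P ::= 5]
5^5^5^5/V => 5^5^5^5/V^P   [V ::= V ^ P]
5^5^5^5/V^P => 5^5^5^5/P^P   [V ::= P]
5^5^5^5/P^P => 5^5^5^5/5^P   [P ::= 5]
5^5^5^5/5^P => 5^5^5^5/5^5   [P ::= 5]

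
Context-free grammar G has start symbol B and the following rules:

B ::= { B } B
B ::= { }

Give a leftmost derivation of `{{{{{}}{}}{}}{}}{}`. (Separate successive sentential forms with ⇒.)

B ⇒ {B}B   [B ::= { B } B]
{B}B ⇒ {{B}B}B   [B ::= { B } B]
{{B}B}B ⇒ {{{B}B}B}B   [B ::= { B } B]
{{{B}B}B}B ⇒ {{{{B}B}B}B}B   [B ::= { B } B]
{{{{B}B}B}B}B ⇒ {{{{{}}B}B}B}B   [B ::= { }]
{{{{{}}B}B}B}B ⇒ {{{{{}}{}}B}B}B   [B ::= { }]
{{{{{}}{}}B}B}B ⇒ {{{{{}}{}}{}}B}B   [B ::= { }]
{{{{{}}{}}{}}B}B ⇒ {{{{{}}{}}{}}{}}B   [B ::= { }]
{{{{{}}{}}{}}{}}B ⇒ {{{{{}}{}}{}}{}}{}   [B ::= { }]

B⇒{B}B⇒{{B}B}B⇒{{{B}B}B}B⇒{{{{B}B}B}B}B⇒{{{{{}}B}B}B}B⇒{{{{{}}{}}B}B}B⇒{{{{{}}{}}{}}B}B⇒{{{{{}}{}}{}}{}}B⇒{{{{{}}{}}{}}{}}{}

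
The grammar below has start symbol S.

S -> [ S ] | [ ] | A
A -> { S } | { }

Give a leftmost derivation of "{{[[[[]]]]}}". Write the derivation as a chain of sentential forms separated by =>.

S => A   [S -> A]
A => {S}   [A -> { S }]
{S} => {A}   [S -> A]
{A} => {{S}}   [A -> { S }]
{{S}} => {{[S]}}   [S -> [ S ]]
{{[S]}} => {{[[S]]}}   [S -> [ S ]]
{{[[S]]}} => {{[[[S]]]}}   [S -> [ S ]]
{{[[[S]]]}} => {{[[[[]]]]}}   [S -> [ ]]

S=>A=>{S}=>{A}=>{{S}}=>{{[S]}}=>{{[[S]]}}=>{{[[[S]]]}}=>{{[[[[]]]]}}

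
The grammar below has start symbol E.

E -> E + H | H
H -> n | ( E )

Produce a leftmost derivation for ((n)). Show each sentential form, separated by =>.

E => H => (E) => (H) => ((E)) => ((H)) => ((n))

E => H   [E -> H]
H => (E)   [H -> ( E )]
(E) => (H)   [E -> H]
(H) => ((E))   [H -> ( E )]
((E)) => ((H))   [E -> H]
((H)) => ((n))   [H -> n]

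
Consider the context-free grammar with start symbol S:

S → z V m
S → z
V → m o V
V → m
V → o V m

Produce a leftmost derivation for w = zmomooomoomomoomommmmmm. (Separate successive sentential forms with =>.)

S => zVm   [S → z V m]
zVm => zmoVm   [V → m o V]
zmoVm => zmomoVm   [V → m o V]
zmomoVm => zmomooVmm   [V → o V m]
zmomooVmm => zmomoooVmmm   [V → o V m]
zmomoooVmmm => zmomooomoVmmm   [V → m o V]
zmomooomoVmmm => zmomooomooVmmmm   [V → o V m]
zmomooomooVmmmm => zmomooomoomoVmmmm   [V → m o V]
zmomooomoomoVmmmm => zmomooomoomomoVmmmm   [V → m o V]
zmomooomoomomoVmmmm => zmomooomoomomooVmmmmm   [V → o V m]
zmomooomoomomooVmmmmm => zmomooomoomomoomoVmmmmm   [V → m o V]
zmomooomoomomoomoVmmmmm => zmomooomoomomoomommmmmm   [V → m]

S => zVm => zmoVm => zmomoVm => zmomooVmm => zmomoooVmmm => zmomooomoVmmm => zmomooomooVmmmm => zmomooomoomoVmmmm => zmomooomoomomoVmmmm => zmomooomoomomooVmmmmm => zmomooomoomomoomoVmmmmm => zmomooomoomomoomommmmmm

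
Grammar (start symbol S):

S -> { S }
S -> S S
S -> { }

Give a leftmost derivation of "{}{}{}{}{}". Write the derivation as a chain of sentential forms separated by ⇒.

S ⇒ SS ⇒ SSS ⇒ SSSS ⇒ SSSSS ⇒ {}SSSS ⇒ {}{}SSS ⇒ {}{}{}SS ⇒ {}{}{}{}S ⇒ {}{}{}{}{}

S ⇒ SS   [S -> S S]
SS ⇒ SSS   [S -> S S]
SSS ⇒ SSSS   [S -> S S]
SSSS ⇒ SSSSS   [S -> S S]
SSSSS ⇒ {}SSSS   [S -> { }]
{}SSSS ⇒ {}{}SSS   [S -> { }]
{}{}SSS ⇒ {}{}{}SS   [S -> { }]
{}{}{}SS ⇒ {}{}{}{}S   [S -> { }]
{}{}{}{}S ⇒ {}{}{}{}{}   [S -> { }]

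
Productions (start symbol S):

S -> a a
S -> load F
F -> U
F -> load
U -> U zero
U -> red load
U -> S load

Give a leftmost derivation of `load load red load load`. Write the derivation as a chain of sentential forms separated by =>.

S => load F => load U => load S load => load load F load => load load U load => load load red load load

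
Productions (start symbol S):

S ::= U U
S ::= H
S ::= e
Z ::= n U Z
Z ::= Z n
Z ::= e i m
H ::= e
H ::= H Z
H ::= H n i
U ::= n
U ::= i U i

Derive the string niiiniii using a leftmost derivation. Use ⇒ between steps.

S ⇒ UU   [S ::= U U]
UU ⇒ nU   [U ::= n]
nU ⇒ niUi   [U ::= i U i]
niUi ⇒ niiUii   [U ::= i U i]
niiUii ⇒ niiiUiii   [U ::= i U i]
niiiUiii ⇒ niiiniii   [U ::= n]

S ⇒ UU ⇒ nU ⇒ niUi ⇒ niiUii ⇒ niiiUiii ⇒ niiiniii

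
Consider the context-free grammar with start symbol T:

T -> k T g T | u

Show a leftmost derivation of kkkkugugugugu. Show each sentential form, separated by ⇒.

T ⇒ kTgT ⇒ kkTgTgT ⇒ kkkTgTgTgT ⇒ kkkkTgTgTgTgT ⇒ kkkkugTgTgTgT ⇒ kkkkugugTgTgT ⇒ kkkkugugugTgT ⇒ kkkkugugugugT ⇒ kkkkugugugugu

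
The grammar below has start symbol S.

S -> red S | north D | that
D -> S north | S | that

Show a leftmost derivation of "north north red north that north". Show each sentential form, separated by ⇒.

S ⇒ north D ⇒ north S ⇒ north north D ⇒ north north S north ⇒ north north red S north ⇒ north north red north D north ⇒ north north red north S north ⇒ north north red north that north

S ⇒ north D   [S -> north D]
north D ⇒ north S   [D -> S]
north S ⇒ north north D   [S -> north D]
north north D ⇒ north north S north   [D -> S north]
north north S north ⇒ north north red S north   [S -> red S]
north north red S north ⇒ north north red north D north   [S -> north D]
north north red north D north ⇒ north north red north S north   [D -> S]
north north red north S north ⇒ north north red north that north   [S -> that]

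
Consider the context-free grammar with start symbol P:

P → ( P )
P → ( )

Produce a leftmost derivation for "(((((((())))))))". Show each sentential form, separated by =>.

P=>(P)=>((P))=>(((P)))=>((((P))))=>(((((P)))))=>((((((P))))))=>(((((((P)))))))=>(((((((())))))))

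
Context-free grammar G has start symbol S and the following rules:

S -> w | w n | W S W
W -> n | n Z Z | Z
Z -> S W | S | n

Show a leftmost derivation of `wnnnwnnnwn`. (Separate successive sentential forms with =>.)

S => WSW => ZSW => SWSW => wnWSW => wnnZZSW => wnnSWZSW => wnnWSWWZSW => wnnnSWWZSW => wnnnwWWZSW => wnnnwnWZSW => wnnnwnnZSW => wnnnwnnnSW => wnnnwnnnwW => wnnnwnnnwn

S => WSW   [S -> W S W]
WSW => ZSW   [W -> Z]
ZSW => SWSW   [Z -> S W]
SWSW => wnWSW   [S -> w n]
wnWSW => wnnZZSW   [W -> n Z Z]
wnnZZSW => wnnSWZSW   [Z -> S W]
wnnSWZSW => wnnWSWWZSW   [S -> W S W]
wnnWSWWZSW => wnnnSWWZSW   [W -> n]
wnnnSWWZSW => wnnnwWWZSW   [S -> w]
wnnnwWWZSW => wnnnwnWZSW   [W -> n]
wnnnwnWZSW => wnnnwnnZSW   [W -> n]
wnnnwnnZSW => wnnnwnnnSW   [Z -> n]
wnnnwnnnSW => wnnnwnnnwW   [S -> w]
wnnnwnnnwW => wnnnwnnnwn   [W -> n]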